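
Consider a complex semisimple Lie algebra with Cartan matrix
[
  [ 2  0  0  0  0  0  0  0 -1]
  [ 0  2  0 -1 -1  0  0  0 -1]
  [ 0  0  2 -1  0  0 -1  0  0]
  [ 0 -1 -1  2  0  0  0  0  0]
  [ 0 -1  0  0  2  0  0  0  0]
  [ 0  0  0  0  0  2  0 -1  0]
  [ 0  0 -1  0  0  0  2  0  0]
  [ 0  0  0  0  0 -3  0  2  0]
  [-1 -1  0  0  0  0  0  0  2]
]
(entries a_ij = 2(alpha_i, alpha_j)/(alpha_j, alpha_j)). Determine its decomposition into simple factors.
The diagram associated to this matrix has two connected components: the simple roots {alpha_1, alpha_2, alpha_3, alpha_4, alpha_5, alpha_7, alpha_9} form a chain of 6 nodes with one extra node attached to the third node from one end (E_7), and {alpha_6, alpha_8} form two nodes joined by a triple edge (G_2). A semisimple Lie algebra decomposes uniquely as the direct sum of simple ideals, one per connected component of its Dynkin diagram, so g ≅ E_7 ⊕ G_2 (dimension 133 + 14 = 147).

E_7 ⊕ G_2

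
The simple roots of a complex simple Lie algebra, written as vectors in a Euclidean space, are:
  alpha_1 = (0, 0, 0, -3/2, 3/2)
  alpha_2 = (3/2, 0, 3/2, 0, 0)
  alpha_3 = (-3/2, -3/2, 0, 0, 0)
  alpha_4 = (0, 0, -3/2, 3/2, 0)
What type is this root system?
Compute the Cartan integers a_ij = 2(alpha_i, alpha_j)/(alpha_j, alpha_j); the resulting 4x4 Cartan matrix is
[[2, 0, 0, -1], [0, 2, -1, -1], [0, -1, 2, 0], [-1, -1, 0, 2]].
All simple roots have the same length, so the diagram is simply laced. The associated Dynkin diagram is a chain of 4 nodes with single edges (A_4), so the type is A_4 (the algebra sl(5)).

type A_4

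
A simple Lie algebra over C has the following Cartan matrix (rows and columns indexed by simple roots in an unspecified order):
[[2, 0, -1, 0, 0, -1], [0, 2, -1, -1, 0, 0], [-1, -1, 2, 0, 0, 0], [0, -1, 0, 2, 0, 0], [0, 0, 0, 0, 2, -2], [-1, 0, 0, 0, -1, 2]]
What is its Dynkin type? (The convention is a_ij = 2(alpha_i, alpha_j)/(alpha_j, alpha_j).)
The matrix has rank 6 with 2's on the diagonal. Reading the off-diagonal entries as Dynkin edges (a single edge where a_ij = a_ji = -1; a double or triple edge where a_ij * a_ji = 2 or 3), the diagram is a chain of 6 nodes with a double edge at one end; the terminal node there is the unique long simple root (C_6). One simple-root ordering that puts it in standard form is (alpha_4, alpha_2, alpha_3, alpha_1, alpha_6, alpha_5). So the algebra is type C_6, i.e. sp(12).

C6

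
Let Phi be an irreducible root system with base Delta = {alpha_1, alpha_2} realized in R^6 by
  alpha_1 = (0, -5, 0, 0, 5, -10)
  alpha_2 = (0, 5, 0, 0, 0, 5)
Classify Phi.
G_2

Compute the Cartan integers a_ij = 2(alpha_i, alpha_j)/(alpha_j, alpha_j); the resulting 2x2 Cartan matrix is
[[2, -3], [-1, 2]].
The roots have two lengths (squared-length ratio 3:1); the short ones are alpha_{2}. The associated Dynkin diagram is two nodes joined by a triple edge (G_2), so the type is G_2.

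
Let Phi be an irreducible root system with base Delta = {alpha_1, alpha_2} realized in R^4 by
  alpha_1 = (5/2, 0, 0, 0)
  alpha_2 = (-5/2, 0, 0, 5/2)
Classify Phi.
Compute the Cartan integers a_ij = 2(alpha_i, alpha_j)/(alpha_j, alpha_j); the resulting 2x2 Cartan matrix is
[[2, -1], [-2, 2]].
The roots have two lengths (squared-length ratio 2:1); the short ones are alpha_{1}. The associated Dynkin diagram is a chain of 2 nodes with a double edge at one end; the terminal node there is the unique short simple root (B_2), so the type is B_2 (the algebra so(5)).

B2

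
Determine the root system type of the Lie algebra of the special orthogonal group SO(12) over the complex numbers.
type D_6

This is so(12) with 12 even, which has dimension 12(12-1)/2 = 66 and rank 12/2 = 6. In the classification of classical Lie algebras, the orthogonal algebra so(2n) in an even number of variables has type D_n; here n = 6, so the Dynkin diagram is a chain of 4 nodes with a fork of two nodes at one end (D_6). Hence the type is D_6.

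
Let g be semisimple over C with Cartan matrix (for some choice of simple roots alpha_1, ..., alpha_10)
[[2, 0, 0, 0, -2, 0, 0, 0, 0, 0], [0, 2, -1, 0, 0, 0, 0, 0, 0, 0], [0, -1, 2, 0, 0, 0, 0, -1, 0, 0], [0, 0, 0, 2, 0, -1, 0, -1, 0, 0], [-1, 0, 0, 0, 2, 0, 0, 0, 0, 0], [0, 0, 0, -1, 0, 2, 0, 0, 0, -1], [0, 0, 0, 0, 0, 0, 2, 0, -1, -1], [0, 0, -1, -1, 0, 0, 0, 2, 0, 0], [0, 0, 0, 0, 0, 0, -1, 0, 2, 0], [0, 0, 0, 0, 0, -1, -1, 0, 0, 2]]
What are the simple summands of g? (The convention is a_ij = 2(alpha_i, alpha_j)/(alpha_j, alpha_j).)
A_8 ⊕ B_2

The diagram associated to this matrix has two connected components: the simple roots {alpha_2, alpha_3, alpha_4, alpha_6, alpha_7, alpha_8, alpha_9, alpha_10} form a chain of 8 nodes with single edges (A_8), and {alpha_1, alpha_5} form a chain of 2 nodes with a double edge at one end; the terminal node there is the unique short simple root (B_2). A semisimple Lie algebra decomposes uniquely as the direct sum of simple ideals, one per connected component of its Dynkin diagram, so g ≅ A_8 ⊕ B_2 (dimension 80 + 10 = 90).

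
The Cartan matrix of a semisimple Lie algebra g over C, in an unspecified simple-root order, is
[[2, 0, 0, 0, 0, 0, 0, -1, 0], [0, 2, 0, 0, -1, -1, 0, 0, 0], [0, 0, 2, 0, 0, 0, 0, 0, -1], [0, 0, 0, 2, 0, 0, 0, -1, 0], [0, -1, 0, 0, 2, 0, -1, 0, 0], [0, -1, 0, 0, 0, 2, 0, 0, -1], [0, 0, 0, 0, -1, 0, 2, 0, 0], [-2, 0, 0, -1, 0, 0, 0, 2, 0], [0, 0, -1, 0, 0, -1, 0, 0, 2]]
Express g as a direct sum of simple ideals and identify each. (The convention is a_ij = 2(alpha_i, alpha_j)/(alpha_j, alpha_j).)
The diagram associated to this matrix has two connected components: the simple roots {alpha_2, alpha_3, alpha_5, alpha_6, alpha_7, alpha_9} form a chain of 6 nodes with single edges (A_6), and {alpha_1, alpha_4, alpha_8} form a chain of 3 nodes with a double edge at one end; the terminal node there is the unique short simple root (B_3). A semisimple Lie algebra decomposes uniquely as the direct sum of simple ideals, one per connected component of its Dynkin diagram, so g ≅ A_6 ⊕ B_3 (dimension 48 + 21 = 69).

A6 + B3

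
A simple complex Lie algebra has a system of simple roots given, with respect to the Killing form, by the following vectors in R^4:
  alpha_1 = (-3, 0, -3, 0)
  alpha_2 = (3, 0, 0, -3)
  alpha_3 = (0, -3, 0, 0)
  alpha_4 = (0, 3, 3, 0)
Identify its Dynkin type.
B4

Compute the Cartan integers a_ij = 2(alpha_i, alpha_j)/(alpha_j, alpha_j); the resulting 4x4 Cartan matrix is
[[2, -1, 0, -1], [-1, 2, 0, 0], [0, 0, 2, -1], [-1, 0, -2, 2]].
The roots have two lengths (squared-length ratio 2:1); the short ones are alpha_{3}. The associated Dynkin diagram is a chain of 4 nodes with a double edge at one end; the terminal node there is the unique short simple root (B_4), so the type is B_4 (the algebra so(9)).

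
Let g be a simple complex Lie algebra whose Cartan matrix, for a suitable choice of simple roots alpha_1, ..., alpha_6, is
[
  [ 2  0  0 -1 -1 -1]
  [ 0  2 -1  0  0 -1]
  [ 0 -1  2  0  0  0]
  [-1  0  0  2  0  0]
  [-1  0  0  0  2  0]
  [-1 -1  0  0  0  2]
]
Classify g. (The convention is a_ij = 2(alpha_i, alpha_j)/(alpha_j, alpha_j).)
type D_6

The matrix has rank 6 with 2's on the diagonal. Reading the off-diagonal entries as Dynkin edges (a single edge where a_ij = a_ji = -1; a double or triple edge where a_ij * a_ji = 2 or 3), the diagram is a chain of 4 nodes with a fork of two nodes at one end (D_6). One simple-root ordering that puts it in standard form is (alpha_3, alpha_2, alpha_6, alpha_1, alpha_5, alpha_4). So the algebra is type D_6, i.e. so(12).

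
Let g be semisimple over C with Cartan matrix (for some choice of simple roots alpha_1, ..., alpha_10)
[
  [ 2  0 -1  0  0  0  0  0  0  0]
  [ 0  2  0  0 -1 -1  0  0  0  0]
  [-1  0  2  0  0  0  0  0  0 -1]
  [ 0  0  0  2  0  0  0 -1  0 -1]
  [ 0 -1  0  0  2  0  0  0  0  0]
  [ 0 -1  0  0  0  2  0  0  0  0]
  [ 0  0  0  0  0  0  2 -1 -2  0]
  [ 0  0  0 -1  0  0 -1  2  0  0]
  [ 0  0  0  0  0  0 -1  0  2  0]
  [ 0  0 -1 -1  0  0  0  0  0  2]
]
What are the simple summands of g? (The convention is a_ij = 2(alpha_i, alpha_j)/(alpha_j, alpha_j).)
The diagram associated to this matrix has two connected components: the simple roots {alpha_2, alpha_5, alpha_6} form a chain of 3 nodes with single edges (A_3), and {alpha_1, alpha_3, alpha_4, alpha_7, alpha_8, alpha_9, alpha_10} form a chain of 7 nodes with a double edge at one end; the terminal node there is the unique short simple root (B_7). A semisimple Lie algebra decomposes uniquely as the direct sum of simple ideals, one per connected component of its Dynkin diagram, so g ≅ A_3 ⊕ B_7 (dimension 15 + 105 = 120).

A3 ⊕ B7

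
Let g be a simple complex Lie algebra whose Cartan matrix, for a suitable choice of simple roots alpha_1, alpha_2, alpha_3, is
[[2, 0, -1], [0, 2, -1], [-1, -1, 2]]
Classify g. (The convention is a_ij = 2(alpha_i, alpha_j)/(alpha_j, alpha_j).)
The matrix has rank 3 with 2's on the diagonal. Reading the off-diagonal entries as Dynkin edges (a single edge where a_ij = a_ji = -1; a double or triple edge where a_ij * a_ji = 2 or 3), the diagram is a chain of 3 nodes with single edges (A_3). One simple-root ordering that puts it in standard form is (alpha_2, alpha_3, alpha_1). So the algebra is type A_3, i.e. sl(4).

A3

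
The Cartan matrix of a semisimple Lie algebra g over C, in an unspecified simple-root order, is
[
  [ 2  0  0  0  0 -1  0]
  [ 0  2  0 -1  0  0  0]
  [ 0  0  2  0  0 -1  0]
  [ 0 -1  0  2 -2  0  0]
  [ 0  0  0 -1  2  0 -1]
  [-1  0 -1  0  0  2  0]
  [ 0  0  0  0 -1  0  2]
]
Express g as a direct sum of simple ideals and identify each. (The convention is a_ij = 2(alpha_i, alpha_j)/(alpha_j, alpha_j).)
The diagram associated to this matrix has two connected components: the simple roots {alpha_1, alpha_3, alpha_6} form a chain of 3 nodes with single edges (A_3), and {alpha_2, alpha_4, alpha_5, alpha_7} form a chain of 4 nodes with a double edge between the middle two (F_4). A semisimple Lie algebra decomposes uniquely as the direct sum of simple ideals, one per connected component of its Dynkin diagram, so g ≅ A_3 ⊕ F_4 (dimension 15 + 52 = 67).

A_3 + F_4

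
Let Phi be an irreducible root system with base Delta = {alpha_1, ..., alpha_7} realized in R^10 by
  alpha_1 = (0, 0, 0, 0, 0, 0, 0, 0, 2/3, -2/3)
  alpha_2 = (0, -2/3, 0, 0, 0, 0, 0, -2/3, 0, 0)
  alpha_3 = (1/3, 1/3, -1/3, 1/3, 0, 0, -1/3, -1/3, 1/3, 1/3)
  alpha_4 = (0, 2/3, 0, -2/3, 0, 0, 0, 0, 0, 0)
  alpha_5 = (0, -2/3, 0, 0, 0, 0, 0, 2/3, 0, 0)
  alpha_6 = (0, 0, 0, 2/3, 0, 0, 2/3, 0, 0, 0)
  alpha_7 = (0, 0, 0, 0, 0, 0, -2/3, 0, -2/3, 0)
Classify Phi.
type E_7

Compute the Cartan integers a_ij = 2(alpha_i, alpha_j)/(alpha_j, alpha_j); the resulting 7x7 Cartan matrix is
[[2, 0, 0, 0, 0, 0, -1], [0, 2, 0, -1, 0, 0, 0], [0, 0, 2, 0, -1, 0, 0], [0, -1, 0, 2, -1, -1, 0], [0, 0, -1, -1, 2, 0, 0], [0, 0, 0, -1, 0, 2, -1], [-1, 0, 0, 0, 0, -1, 2]].
All simple roots have the same length, so the diagram is simply laced. The associated Dynkin diagram is a chain of 6 nodes with one extra node attached to the third node from one end (E_7), so the type is E_7.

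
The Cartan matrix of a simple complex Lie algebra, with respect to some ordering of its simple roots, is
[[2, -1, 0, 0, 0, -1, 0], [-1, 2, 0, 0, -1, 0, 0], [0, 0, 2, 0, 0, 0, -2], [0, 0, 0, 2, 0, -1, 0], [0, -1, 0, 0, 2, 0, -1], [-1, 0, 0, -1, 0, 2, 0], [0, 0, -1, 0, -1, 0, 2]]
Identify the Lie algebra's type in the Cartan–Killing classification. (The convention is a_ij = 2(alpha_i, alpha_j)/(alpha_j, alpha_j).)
The matrix has rank 7 with 2's on the diagonal. Reading the off-diagonal entries as Dynkin edges (a single edge where a_ij = a_ji = -1; a double or triple edge where a_ij * a_ji = 2 or 3), the diagram is a chain of 7 nodes with a double edge at one end; the terminal node there is the unique long simple root (C_7). One simple-root ordering that puts it in standard form is (alpha_4, alpha_6, alpha_1, alpha_2, alpha_5, alpha_7, alpha_3). So the algebra is type C_7, i.e. sp(14).

C_7 (sp(14))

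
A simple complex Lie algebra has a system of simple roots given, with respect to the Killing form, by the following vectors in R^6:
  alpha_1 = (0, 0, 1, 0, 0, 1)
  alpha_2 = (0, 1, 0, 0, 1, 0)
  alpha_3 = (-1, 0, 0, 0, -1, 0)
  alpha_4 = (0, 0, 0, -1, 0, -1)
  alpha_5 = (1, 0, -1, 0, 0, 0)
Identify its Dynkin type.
A5

Compute the Cartan integers a_ij = 2(alpha_i, alpha_j)/(alpha_j, alpha_j); the resulting 5x5 Cartan matrix is
[[2, 0, 0, -1, -1], [0, 2, -1, 0, 0], [0, -1, 2, 0, -1], [-1, 0, 0, 2, 0], [-1, 0, -1, 0, 2]].
All simple roots have the same length, so the diagram is simply laced. The associated Dynkin diagram is a chain of 5 nodes with single edges (A_5), so the type is A_5 (the algebra sl(6)).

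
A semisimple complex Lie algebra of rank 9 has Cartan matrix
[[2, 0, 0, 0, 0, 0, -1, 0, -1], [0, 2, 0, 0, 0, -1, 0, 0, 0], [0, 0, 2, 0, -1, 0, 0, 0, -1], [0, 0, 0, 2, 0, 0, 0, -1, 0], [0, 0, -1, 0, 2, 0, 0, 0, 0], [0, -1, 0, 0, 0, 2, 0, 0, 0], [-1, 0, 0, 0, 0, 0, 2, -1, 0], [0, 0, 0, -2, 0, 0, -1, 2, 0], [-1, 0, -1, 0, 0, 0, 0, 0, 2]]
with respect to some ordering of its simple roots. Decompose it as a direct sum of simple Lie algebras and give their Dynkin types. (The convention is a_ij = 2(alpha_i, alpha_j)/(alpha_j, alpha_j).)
The diagram associated to this matrix has two connected components: the simple roots {alpha_2, alpha_6} form a chain of 2 nodes with single edges (A_2), and {alpha_1, alpha_3, alpha_4, alpha_5, alpha_7, alpha_8, alpha_9} form a chain of 7 nodes with a double edge at one end; the terminal node there is the unique short simple root (B_7). A semisimple Lie algebra decomposes uniquely as the direct sum of simple ideals, one per connected component of its Dynkin diagram, so g ≅ A_2 ⊕ B_7 (dimension 8 + 105 = 113).

A_2 ⊕ B_7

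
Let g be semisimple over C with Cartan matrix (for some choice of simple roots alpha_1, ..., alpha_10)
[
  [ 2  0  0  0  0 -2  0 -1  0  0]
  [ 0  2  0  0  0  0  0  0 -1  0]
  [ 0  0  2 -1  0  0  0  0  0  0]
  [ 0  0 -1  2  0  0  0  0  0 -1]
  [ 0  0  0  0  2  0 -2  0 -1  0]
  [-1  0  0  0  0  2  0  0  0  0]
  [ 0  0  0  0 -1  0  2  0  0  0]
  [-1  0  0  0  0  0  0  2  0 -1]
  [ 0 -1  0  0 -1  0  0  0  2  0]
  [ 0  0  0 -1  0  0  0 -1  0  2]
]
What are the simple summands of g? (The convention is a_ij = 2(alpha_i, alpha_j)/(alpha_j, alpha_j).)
The diagram associated to this matrix has two connected components: the simple roots {alpha_2, alpha_5, alpha_7, alpha_9} form a chain of 4 nodes with a double edge at one end; the terminal node there is the unique short simple root (B_4), and {alpha_1, alpha_3, alpha_4, alpha_6, alpha_8, alpha_10} form a chain of 6 nodes with a double edge at one end; the terminal node there is the unique short simple root (B_6). A semisimple Lie algebra decomposes uniquely as the direct sum of simple ideals, one per connected component of its Dynkin diagram, so g ≅ B_4 ⊕ B_6 (dimension 36 + 78 = 114).

B_4 (so(9)) + B_6 (so(13))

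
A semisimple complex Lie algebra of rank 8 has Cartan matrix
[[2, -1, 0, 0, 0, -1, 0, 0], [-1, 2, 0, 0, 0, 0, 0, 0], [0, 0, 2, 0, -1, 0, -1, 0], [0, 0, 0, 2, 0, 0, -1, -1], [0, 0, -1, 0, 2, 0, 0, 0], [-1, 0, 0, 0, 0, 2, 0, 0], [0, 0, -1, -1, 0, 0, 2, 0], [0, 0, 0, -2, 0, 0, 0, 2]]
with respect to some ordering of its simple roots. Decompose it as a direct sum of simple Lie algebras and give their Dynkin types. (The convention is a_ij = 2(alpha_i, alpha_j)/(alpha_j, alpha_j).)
The diagram associated to this matrix has two connected components: the simple roots {alpha_1, alpha_2, alpha_6} form a chain of 3 nodes with single edges (A_3), and {alpha_3, alpha_4, alpha_5, alpha_7, alpha_8} form a chain of 5 nodes with a double edge at one end; the terminal node there is the unique long simple root (C_5). A semisimple Lie algebra decomposes uniquely as the direct sum of simple ideals, one per connected component of its Dynkin diagram, so g ≅ A_3 ⊕ C_5 (dimension 15 + 55 = 70).

A_3 (sl(4)) ⊕ C_5 (sp(10))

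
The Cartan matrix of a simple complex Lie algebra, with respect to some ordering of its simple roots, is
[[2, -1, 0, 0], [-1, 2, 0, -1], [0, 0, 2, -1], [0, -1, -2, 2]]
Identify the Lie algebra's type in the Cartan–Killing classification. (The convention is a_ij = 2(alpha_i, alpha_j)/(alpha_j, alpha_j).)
The matrix has rank 4 with 2's on the diagonal. Reading the off-diagonal entries as Dynkin edges (a single edge where a_ij = a_ji = -1; a double or triple edge where a_ij * a_ji = 2 or 3), the diagram is a chain of 4 nodes with a double edge at one end; the terminal node there is the unique short simple root (B_4). One simple-root ordering that puts it in standard form is (alpha_1, alpha_2, alpha_4, alpha_3). So the algebra is type B_4, i.e. so(9).

B_4 (so(9))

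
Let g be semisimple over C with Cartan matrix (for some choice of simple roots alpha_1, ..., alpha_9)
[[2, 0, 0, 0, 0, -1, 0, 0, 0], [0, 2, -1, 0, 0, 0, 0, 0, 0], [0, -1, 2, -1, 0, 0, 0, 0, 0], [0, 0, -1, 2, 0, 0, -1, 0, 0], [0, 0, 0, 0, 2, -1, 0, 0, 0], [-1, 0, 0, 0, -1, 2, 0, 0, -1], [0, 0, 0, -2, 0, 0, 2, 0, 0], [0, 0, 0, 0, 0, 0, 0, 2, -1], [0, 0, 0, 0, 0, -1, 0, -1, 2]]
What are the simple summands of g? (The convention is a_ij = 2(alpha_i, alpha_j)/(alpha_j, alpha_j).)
The diagram associated to this matrix has two connected components: the simple roots {alpha_2, alpha_3, alpha_4, alpha_7} form a chain of 4 nodes with a double edge at one end; the terminal node there is the unique long simple root (C_4), and {alpha_1, alpha_5, alpha_6, alpha_8, alpha_9} form a chain of 3 nodes with a fork of two nodes at one end (D_5). A semisimple Lie algebra decomposes uniquely as the direct sum of simple ideals, one per connected component of its Dynkin diagram, so g ≅ C_4 ⊕ D_5 (dimension 36 + 45 = 81).

C4 ⊕ D5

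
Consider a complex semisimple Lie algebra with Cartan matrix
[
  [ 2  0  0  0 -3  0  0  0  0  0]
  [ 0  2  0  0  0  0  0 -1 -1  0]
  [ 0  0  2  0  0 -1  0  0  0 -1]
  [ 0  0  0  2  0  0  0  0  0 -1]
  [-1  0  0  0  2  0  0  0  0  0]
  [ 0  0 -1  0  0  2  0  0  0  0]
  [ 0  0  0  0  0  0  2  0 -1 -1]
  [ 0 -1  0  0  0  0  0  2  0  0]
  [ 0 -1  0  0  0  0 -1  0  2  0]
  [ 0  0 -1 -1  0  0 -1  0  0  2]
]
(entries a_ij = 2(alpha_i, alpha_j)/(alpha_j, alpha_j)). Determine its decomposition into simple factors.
The diagram associated to this matrix has two connected components: the simple roots {alpha_2, alpha_3, alpha_4, alpha_6, alpha_7, alpha_8, alpha_9, alpha_10} form a chain of 7 nodes with one extra node attached to the third node from one end (E_8), and {alpha_1, alpha_5} form two nodes joined by a triple edge (G_2). A semisimple Lie algebra decomposes uniquely as the direct sum of simple ideals, one per connected component of its Dynkin diagram, so g ≅ E_8 ⊕ G_2 (dimension 248 + 14 = 262).

type E_8 + type G_2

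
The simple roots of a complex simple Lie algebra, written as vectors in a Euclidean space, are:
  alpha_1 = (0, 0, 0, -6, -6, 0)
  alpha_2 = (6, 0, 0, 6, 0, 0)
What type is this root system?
A_2

Compute the Cartan integers a_ij = 2(alpha_i, alpha_j)/(alpha_j, alpha_j); the resulting 2x2 Cartan matrix is
[[2, -1], [-1, 2]].
All simple roots have the same length, so the diagram is simply laced. The associated Dynkin diagram is a chain of 2 nodes with single edges (A_2), so the type is A_2 (the algebra sl(3)).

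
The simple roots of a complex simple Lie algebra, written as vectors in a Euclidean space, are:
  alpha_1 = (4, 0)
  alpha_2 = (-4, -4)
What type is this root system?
type B_2

Compute the Cartan integers a_ij = 2(alpha_i, alpha_j)/(alpha_j, alpha_j); the resulting 2x2 Cartan matrix is
[[2, -1], [-2, 2]].
The roots have two lengths (squared-length ratio 2:1); the short ones are alpha_{1}. The associated Dynkin diagram is a chain of 2 nodes with a double edge at one end; the terminal node there is the unique short simple root (B_2), so the type is B_2 (the algebra so(5)).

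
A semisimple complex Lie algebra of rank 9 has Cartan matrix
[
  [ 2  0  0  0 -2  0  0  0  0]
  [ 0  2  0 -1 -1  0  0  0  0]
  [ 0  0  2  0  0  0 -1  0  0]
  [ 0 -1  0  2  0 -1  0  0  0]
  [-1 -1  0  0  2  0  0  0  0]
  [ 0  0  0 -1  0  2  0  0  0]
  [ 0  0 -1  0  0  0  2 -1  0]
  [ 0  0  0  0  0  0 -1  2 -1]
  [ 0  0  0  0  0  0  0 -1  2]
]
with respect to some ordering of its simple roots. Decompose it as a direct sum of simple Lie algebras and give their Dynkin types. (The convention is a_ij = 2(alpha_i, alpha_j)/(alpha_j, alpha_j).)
A_4 (sl(5)) + C_5 (sp(10))

The diagram associated to this matrix has two connected components: the simple roots {alpha_3, alpha_7, alpha_8, alpha_9} form a chain of 4 nodes with single edges (A_4), and {alpha_1, alpha_2, alpha_4, alpha_5, alpha_6} form a chain of 5 nodes with a double edge at one end; the terminal node there is the unique long simple root (C_5). A semisimple Lie algebra decomposes uniquely as the direct sum of simple ideals, one per connected component of its Dynkin diagram, so g ≅ A_4 ⊕ C_5 (dimension 24 + 55 = 79).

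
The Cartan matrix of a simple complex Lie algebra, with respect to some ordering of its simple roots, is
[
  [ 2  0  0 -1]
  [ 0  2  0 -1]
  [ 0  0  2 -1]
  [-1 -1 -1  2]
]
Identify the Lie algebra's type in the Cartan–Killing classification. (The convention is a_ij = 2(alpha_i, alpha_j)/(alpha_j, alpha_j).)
The matrix has rank 4 with 2's on the diagonal. Reading the off-diagonal entries as Dynkin edges (a single edge where a_ij = a_ji = -1; a double or triple edge where a_ij * a_ji = 2 or 3), the diagram is a chain of 2 nodes with a fork of two nodes at one end (D_4). One simple-root ordering that puts it in standard form is (alpha_3, alpha_4, alpha_2, alpha_1). So the algebra is type D_4, i.e. so(8).

D4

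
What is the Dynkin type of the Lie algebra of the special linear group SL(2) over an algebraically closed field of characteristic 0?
A_1

This is sl(2), which has dimension 2^2 - 1 = 3 and rank 2 - 1 = 1 (a Cartan subalgebra is the diagonal traceless matrices). In the classification of classical Lie algebras, the special linear algebra sl(n+1) has type A_n; here n = 1, so the Dynkin diagram is a chain of 1 nodes with single edges (A_1). Hence the type is A_1.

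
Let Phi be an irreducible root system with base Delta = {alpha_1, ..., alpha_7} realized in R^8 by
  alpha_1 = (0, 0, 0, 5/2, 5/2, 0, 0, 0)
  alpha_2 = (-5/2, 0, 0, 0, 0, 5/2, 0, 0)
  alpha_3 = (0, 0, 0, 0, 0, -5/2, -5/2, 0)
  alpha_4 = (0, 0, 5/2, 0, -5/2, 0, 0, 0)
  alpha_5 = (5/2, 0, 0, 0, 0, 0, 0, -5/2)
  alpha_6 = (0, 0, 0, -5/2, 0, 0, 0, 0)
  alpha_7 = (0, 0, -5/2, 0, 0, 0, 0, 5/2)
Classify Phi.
Compute the Cartan integers a_ij = 2(alpha_i, alpha_j)/(alpha_j, alpha_j); the resulting 7x7 Cartan matrix is
[[2, 0, 0, -1, 0, -2, 0], [0, 2, -1, 0, -1, 0, 0], [0, -1, 2, 0, 0, 0, 0], [-1, 0, 0, 2, 0, 0, -1], [0, -1, 0, 0, 2, 0, -1], [-1, 0, 0, 0, 0, 2, 0], [0, 0, 0, -1, -1, 0, 2]].
The roots have two lengths (squared-length ratio 2:1); the short ones are alpha_{6}. The associated Dynkin diagram is a chain of 7 nodes with a double edge at one end; the terminal node there is the unique short simple root (B_7), so the type is B_7 (the algebra so(15)).

type B_7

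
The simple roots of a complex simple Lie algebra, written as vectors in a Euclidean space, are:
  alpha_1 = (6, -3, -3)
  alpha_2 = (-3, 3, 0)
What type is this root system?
Compute the Cartan integers a_ij = 2(alpha_i, alpha_j)/(alpha_j, alpha_j); the resulting 2x2 Cartan matrix is
[[2, -3], [-1, 2]].
The roots have two lengths (squared-length ratio 3:1); the short ones are alpha_{2}. The associated Dynkin diagram is two nodes joined by a triple edge (G_2), so the type is G_2.

G_2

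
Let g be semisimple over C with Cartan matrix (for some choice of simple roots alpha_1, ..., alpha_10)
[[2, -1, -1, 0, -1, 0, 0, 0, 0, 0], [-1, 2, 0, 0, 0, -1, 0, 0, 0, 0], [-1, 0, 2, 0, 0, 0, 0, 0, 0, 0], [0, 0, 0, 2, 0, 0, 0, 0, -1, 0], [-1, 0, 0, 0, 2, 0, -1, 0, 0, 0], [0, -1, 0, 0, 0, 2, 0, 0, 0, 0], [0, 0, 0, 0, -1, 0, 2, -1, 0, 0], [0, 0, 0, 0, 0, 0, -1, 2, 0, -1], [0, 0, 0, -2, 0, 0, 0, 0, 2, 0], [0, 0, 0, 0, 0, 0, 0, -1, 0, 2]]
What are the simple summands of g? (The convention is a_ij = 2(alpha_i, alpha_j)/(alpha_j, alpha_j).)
B_2 (so(5)) + E_8

The diagram associated to this matrix has two connected components: the simple roots {alpha_4, alpha_9} form a chain of 2 nodes with a double edge at one end; the terminal node there is the unique short simple root (B_2), and {alpha_1, alpha_2, alpha_3, alpha_5, alpha_6, alpha_7, alpha_8, alpha_10} form a chain of 7 nodes with one extra node attached to the third node from one end (E_8). A semisimple Lie algebra decomposes uniquely as the direct sum of simple ideals, one per connected component of its Dynkin diagram, so g ≅ B_2 ⊕ E_8 (dimension 10 + 248 = 258).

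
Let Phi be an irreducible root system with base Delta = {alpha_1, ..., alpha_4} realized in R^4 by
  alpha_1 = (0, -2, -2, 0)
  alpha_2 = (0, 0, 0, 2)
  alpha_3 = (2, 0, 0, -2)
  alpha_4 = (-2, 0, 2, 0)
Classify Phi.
Compute the Cartan integers a_ij = 2(alpha_i, alpha_j)/(alpha_j, alpha_j); the resulting 4x4 Cartan matrix is
[[2, 0, 0, -1], [0, 2, -1, 0], [0, -2, 2, -1], [-1, 0, -1, 2]].
The roots have two lengths (squared-length ratio 2:1); the short ones are alpha_{2}. The associated Dynkin diagram is a chain of 4 nodes with a double edge at one end; the terminal node there is the unique short simple root (B_4), so the type is B_4 (the algebra so(9)).

B_4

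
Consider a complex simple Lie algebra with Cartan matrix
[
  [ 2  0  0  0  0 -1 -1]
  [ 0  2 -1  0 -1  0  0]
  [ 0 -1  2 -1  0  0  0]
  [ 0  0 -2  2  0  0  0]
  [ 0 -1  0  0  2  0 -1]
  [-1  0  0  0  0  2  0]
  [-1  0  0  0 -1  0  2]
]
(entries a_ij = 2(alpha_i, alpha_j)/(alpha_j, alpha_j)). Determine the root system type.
The matrix has rank 7 with 2's on the diagonal. Reading the off-diagonal entries as Dynkin edges (a single edge where a_ij = a_ji = -1; a double or triple edge where a_ij * a_ji = 2 or 3), the diagram is a chain of 7 nodes with a double edge at one end; the terminal node there is the unique long simple root (C_7). One simple-root ordering that puts it in standard form is (alpha_6, alpha_1, alpha_7, alpha_5, alpha_2, alpha_3, alpha_4). So the algebra is type C_7, i.e. sp(14).

C_7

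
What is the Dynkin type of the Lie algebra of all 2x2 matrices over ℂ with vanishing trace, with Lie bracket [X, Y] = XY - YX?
This is sl(2), which has dimension 2^2 - 1 = 3 and rank 2 - 1 = 1 (a Cartan subalgebra is the diagonal traceless matrices). In the classification of classical Lie algebras, the special linear algebra sl(n+1) has type A_n; here n = 1, so the Dynkin diagram is a chain of 1 nodes with single edges (A_1). Hence the type is A_1.

A_1 (sl(2))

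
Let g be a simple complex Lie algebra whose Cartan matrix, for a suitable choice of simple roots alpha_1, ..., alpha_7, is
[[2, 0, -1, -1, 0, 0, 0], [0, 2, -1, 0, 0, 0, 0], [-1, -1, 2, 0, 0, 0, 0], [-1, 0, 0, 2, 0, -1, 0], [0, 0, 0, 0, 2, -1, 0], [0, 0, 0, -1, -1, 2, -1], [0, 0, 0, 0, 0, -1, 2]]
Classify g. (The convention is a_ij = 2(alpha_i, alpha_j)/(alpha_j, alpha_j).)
D7

The matrix has rank 7 with 2's on the diagonal. Reading the off-diagonal entries as Dynkin edges (a single edge where a_ij = a_ji = -1; a double or triple edge where a_ij * a_ji = 2 or 3), the diagram is a chain of 5 nodes with a fork of two nodes at one end (D_7). One simple-root ordering that puts it in standard form is (alpha_2, alpha_3, alpha_1, alpha_4, alpha_6, alpha_5, alpha_7). So the algebra is type D_7, i.e. so(14).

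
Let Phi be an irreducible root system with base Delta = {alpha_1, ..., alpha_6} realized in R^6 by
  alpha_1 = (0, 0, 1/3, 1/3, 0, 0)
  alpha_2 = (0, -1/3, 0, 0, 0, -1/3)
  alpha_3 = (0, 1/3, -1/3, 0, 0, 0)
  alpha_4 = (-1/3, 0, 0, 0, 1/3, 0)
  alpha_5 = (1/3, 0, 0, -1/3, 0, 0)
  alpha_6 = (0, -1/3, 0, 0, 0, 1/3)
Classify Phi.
Compute the Cartan integers a_ij = 2(alpha_i, alpha_j)/(alpha_j, alpha_j); the resulting 6x6 Cartan matrix is
[[2, 0, -1, 0, -1, 0], [0, 2, -1, 0, 0, 0], [-1, -1, 2, 0, 0, -1], [0, 0, 0, 2, -1, 0], [-1, 0, 0, -1, 2, 0], [0, 0, -1, 0, 0, 2]].
All simple roots have the same length, so the diagram is simply laced. The associated Dynkin diagram is a chain of 4 nodes with a fork of two nodes at one end (D_6), so the type is D_6 (the algebra so(12)).

D_6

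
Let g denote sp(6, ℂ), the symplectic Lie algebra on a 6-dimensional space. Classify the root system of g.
type C_3

This is sp(6), which has dimension 6(6+1)/2 = 21 and rank 6/2 = 3. In the classification of classical Lie algebras, the symplectic algebra sp(2n) has type C_n; here n = 3, so the Dynkin diagram is a chain of 3 nodes with a double edge at one end; the terminal node there is the unique long simple root (C_3). Hence the type is C_3.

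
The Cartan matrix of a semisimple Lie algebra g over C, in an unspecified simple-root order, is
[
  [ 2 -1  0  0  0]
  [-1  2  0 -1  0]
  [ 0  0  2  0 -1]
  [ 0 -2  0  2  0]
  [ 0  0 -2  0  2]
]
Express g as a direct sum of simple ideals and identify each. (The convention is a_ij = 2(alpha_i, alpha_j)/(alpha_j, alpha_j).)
The diagram associated to this matrix has two connected components: the simple roots {alpha_3, alpha_5} form a chain of 2 nodes with a double edge at one end; the terminal node there is the unique short simple root (B_2), and {alpha_1, alpha_2, alpha_4} form a chain of 3 nodes with a double edge at one end; the terminal node there is the unique long simple root (C_3). A semisimple Lie algebra decomposes uniquely as the direct sum of simple ideals, one per connected component of its Dynkin diagram, so g ≅ B_2 ⊕ C_3 (dimension 10 + 21 = 31).

type B_2 ⊕ type C_3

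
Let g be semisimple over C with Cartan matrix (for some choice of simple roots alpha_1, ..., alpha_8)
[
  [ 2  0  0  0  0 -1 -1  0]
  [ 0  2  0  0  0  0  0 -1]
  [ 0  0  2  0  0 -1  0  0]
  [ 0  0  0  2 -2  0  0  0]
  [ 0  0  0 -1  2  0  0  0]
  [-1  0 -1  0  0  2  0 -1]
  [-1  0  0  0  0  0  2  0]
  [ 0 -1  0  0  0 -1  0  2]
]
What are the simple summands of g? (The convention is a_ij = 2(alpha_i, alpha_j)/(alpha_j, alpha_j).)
type B_2 + type E_6

The diagram associated to this matrix has two connected components: the simple roots {alpha_4, alpha_5} form a chain of 2 nodes with a double edge at one end; the terminal node there is the unique short simple root (B_2), and {alpha_1, alpha_2, alpha_3, alpha_6, alpha_7, alpha_8} form a chain of 5 nodes with one extra node attached to the third node from one end (E_6). A semisimple Lie algebra decomposes uniquely as the direct sum of simple ideals, one per connected component of its Dynkin diagram, so g ≅ B_2 ⊕ E_6 (dimension 10 + 78 = 88).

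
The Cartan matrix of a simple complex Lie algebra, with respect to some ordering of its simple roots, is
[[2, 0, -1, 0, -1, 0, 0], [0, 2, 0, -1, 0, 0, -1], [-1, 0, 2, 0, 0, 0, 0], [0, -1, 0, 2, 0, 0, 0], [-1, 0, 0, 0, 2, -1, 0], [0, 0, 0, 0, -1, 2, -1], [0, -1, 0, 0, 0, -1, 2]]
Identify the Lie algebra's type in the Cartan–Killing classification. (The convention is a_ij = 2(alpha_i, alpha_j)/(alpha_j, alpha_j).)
A_7

The matrix has rank 7 with 2's on the diagonal. Reading the off-diagonal entries as Dynkin edges (a single edge where a_ij = a_ji = -1; a double or triple edge where a_ij * a_ji = 2 or 3), the diagram is a chain of 7 nodes with single edges (A_7). One simple-root ordering that puts it in standard form is (alpha_4, alpha_2, alpha_7, alpha_6, alpha_5, alpha_1, alpha_3). So the algebra is type A_7, i.e. sl(8).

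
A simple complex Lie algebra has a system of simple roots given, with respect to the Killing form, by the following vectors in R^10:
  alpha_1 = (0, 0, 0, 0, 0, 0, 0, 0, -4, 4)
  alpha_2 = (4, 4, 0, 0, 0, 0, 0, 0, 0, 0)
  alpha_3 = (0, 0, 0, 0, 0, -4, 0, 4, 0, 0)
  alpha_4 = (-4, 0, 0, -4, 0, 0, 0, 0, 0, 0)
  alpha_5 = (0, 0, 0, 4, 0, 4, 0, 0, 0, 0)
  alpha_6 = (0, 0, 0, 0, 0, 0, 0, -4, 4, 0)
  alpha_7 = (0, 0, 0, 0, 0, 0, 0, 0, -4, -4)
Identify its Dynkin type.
Compute the Cartan integers a_ij = 2(alpha_i, alpha_j)/(alpha_j, alpha_j); the resulting 7x7 Cartan matrix is
[[2, 0, 0, 0, 0, -1, 0], [0, 2, 0, -1, 0, 0, 0], [0, 0, 2, 0, -1, -1, 0], [0, -1, 0, 2, -1, 0, 0], [0, 0, -1, -1, 2, 0, 0], [-1, 0, -1, 0, 0, 2, -1], [0, 0, 0, 0, 0, -1, 2]].
All simple roots have the same length, so the diagram is simply laced. The associated Dynkin diagram is a chain of 5 nodes with a fork of two nodes at one end (D_7), so the type is D_7 (the algebra so(14)).

type D_7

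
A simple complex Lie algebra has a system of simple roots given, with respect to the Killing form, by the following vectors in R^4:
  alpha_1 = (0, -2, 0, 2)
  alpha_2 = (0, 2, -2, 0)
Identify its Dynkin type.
A_2

Compute the Cartan integers a_ij = 2(alpha_i, alpha_j)/(alpha_j, alpha_j); the resulting 2x2 Cartan matrix is
[[2, -1], [-1, 2]].
All simple roots have the same length, so the diagram is simply laced. The associated Dynkin diagram is a chain of 2 nodes with single edges (A_2), so the type is A_2 (the algebra sl(3)).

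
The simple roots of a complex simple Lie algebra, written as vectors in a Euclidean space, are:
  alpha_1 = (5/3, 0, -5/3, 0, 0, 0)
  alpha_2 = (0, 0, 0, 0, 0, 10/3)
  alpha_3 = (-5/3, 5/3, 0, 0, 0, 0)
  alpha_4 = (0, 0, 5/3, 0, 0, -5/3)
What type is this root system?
Compute the Cartan integers a_ij = 2(alpha_i, alpha_j)/(alpha_j, alpha_j); the resulting 4x4 Cartan matrix is
[[2, 0, -1, -1], [0, 2, 0, -2], [-1, 0, 2, 0], [-1, -1, 0, 2]].
The roots have two lengths (squared-length ratio 2:1); the short ones are alpha_{1,3,4}. The associated Dynkin diagram is a chain of 4 nodes with a double edge at one end; the terminal node there is the unique long simple root (C_4), so the type is C_4 (the algebra sp(8)).

C_4 (sp(8))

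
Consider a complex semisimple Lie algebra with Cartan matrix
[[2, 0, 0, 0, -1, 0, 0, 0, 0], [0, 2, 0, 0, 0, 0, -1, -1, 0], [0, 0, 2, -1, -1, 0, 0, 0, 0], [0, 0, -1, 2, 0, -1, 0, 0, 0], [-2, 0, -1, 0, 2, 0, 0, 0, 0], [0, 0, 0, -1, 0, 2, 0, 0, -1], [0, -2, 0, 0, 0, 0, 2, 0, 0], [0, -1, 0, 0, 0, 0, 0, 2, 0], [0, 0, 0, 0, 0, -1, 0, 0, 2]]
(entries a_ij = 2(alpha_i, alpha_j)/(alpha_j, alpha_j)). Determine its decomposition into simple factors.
B6 ⊕ C3

The diagram associated to this matrix has two connected components: the simple roots {alpha_1, alpha_3, alpha_4, alpha_5, alpha_6, alpha_9} form a chain of 6 nodes with a double edge at one end; the terminal node there is the unique short simple root (B_6), and {alpha_2, alpha_7, alpha_8} form a chain of 3 nodes with a double edge at one end; the terminal node there is the unique long simple root (C_3). A semisimple Lie algebra decomposes uniquely as the direct sum of simple ideals, one per connected component of its Dynkin diagram, so g ≅ B_6 ⊕ C_3 (dimension 78 + 21 = 99).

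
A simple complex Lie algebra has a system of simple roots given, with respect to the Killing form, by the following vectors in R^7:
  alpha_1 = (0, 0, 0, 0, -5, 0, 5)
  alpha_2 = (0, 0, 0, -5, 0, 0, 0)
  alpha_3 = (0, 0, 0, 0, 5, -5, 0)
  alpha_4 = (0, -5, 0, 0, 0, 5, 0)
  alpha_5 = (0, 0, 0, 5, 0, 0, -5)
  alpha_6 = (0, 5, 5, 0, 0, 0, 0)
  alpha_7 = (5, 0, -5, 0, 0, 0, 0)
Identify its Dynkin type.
Compute the Cartan integers a_ij = 2(alpha_i, alpha_j)/(alpha_j, alpha_j); the resulting 7x7 Cartan matrix is
[[2, 0, -1, 0, -1, 0, 0], [0, 2, 0, 0, -1, 0, 0], [-1, 0, 2, -1, 0, 0, 0], [0, 0, -1, 2, 0, -1, 0], [-1, -2, 0, 0, 2, 0, 0], [0, 0, 0, -1, 0, 2, -1], [0, 0, 0, 0, 0, -1, 2]].
The roots have two lengths (squared-length ratio 2:1); the short ones are alpha_{2}. The associated Dynkin diagram is a chain of 7 nodes with a double edge at one end; the terminal node there is the unique short simple root (B_7), so the type is B_7 (the algebra so(15)).

B_7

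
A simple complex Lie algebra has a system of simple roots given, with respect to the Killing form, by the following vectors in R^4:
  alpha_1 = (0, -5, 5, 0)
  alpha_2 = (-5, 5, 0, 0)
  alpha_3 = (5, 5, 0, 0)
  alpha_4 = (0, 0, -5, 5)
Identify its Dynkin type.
D_4 (so(8))

Compute the Cartan integers a_ij = 2(alpha_i, alpha_j)/(alpha_j, alpha_j); the resulting 4x4 Cartan matrix is
[[2, -1, -1, -1], [-1, 2, 0, 0], [-1, 0, 2, 0], [-1, 0, 0, 2]].
All simple roots have the same length, so the diagram is simply laced. The associated Dynkin diagram is a chain of 2 nodes with a fork of two nodes at one end (D_4), so the type is D_4 (the algebra so(8)).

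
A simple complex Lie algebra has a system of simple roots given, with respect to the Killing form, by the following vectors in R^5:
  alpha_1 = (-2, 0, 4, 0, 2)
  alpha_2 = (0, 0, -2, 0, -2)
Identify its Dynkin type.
Compute the Cartan integers a_ij = 2(alpha_i, alpha_j)/(alpha_j, alpha_j); the resulting 2x2 Cartan matrix is
[[2, -3], [-1, 2]].
The roots have two lengths (squared-length ratio 3:1); the short ones are alpha_{2}. The associated Dynkin diagram is two nodes joined by a triple edge (G_2), so the type is G_2.

type G_2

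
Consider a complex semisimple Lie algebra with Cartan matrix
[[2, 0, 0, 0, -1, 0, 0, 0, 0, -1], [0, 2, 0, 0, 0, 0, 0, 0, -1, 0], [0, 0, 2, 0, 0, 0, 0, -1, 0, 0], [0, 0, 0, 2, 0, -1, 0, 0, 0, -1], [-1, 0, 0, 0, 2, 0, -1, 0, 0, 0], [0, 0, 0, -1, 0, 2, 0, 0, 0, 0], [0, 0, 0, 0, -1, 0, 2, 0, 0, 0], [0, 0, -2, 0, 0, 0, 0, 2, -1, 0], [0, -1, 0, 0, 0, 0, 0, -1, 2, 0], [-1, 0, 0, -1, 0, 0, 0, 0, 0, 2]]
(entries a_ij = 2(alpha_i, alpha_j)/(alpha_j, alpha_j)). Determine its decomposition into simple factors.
type A_6 ⊕ type B_4

The diagram associated to this matrix has two connected components: the simple roots {alpha_1, alpha_4, alpha_5, alpha_6, alpha_7, alpha_10} form a chain of 6 nodes with single edges (A_6), and {alpha_2, alpha_3, alpha_8, alpha_9} form a chain of 4 nodes with a double edge at one end; the terminal node there is the unique short simple root (B_4). A semisimple Lie algebra decomposes uniquely as the direct sum of simple ideals, one per connected component of its Dynkin diagram, so g ≅ A_6 ⊕ B_4 (dimension 48 + 36 = 84).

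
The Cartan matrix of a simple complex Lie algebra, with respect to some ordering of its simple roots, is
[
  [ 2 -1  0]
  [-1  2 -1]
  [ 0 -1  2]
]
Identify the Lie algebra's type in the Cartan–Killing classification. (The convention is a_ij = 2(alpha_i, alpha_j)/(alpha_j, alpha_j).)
The matrix has rank 3 with 2's on the diagonal. Reading the off-diagonal entries as Dynkin edges (a single edge where a_ij = a_ji = -1; a double or triple edge where a_ij * a_ji = 2 or 3), the diagram is a chain of 3 nodes with single edges (A_3). One simple-root ordering that puts it in standard form is (alpha_3, alpha_2, alpha_1). So the algebra is type A_3, i.e. sl(4).

type A_3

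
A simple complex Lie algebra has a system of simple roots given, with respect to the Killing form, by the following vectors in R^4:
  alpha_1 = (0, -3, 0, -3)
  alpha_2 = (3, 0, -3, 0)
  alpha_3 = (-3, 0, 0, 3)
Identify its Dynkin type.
A_3 (sl(4))

Compute the Cartan integers a_ij = 2(alpha_i, alpha_j)/(alpha_j, alpha_j); the resulting 3x3 Cartan matrix is
[[2, 0, -1], [0, 2, -1], [-1, -1, 2]].
All simple roots have the same length, so the diagram is simply laced. The associated Dynkin diagram is a chain of 3 nodes with single edges (A_3), so the type is A_3 (the algebra sl(4)).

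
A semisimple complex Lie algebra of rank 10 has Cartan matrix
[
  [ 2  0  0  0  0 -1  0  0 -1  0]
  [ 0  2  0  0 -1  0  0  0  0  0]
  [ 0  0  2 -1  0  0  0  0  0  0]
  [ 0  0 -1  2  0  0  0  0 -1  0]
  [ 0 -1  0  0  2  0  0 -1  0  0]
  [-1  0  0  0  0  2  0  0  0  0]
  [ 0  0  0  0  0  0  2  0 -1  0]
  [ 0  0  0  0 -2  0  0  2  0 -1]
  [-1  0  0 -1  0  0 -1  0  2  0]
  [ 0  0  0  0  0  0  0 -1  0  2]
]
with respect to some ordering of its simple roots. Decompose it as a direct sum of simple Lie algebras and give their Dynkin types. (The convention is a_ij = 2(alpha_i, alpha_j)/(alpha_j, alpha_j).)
E6 ⊕ F4

The diagram associated to this matrix has two connected components: the simple roots {alpha_1, alpha_3, alpha_4, alpha_6, alpha_7, alpha_9} form a chain of 5 nodes with one extra node attached to the third node from one end (E_6), and {alpha_2, alpha_5, alpha_8, alpha_10} form a chain of 4 nodes with a double edge between the middle two (F_4). A semisimple Lie algebra decomposes uniquely as the direct sum of simple ideals, one per connected component of its Dynkin diagram, so g ≅ E_6 ⊕ F_4 (dimension 78 + 52 = 130).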